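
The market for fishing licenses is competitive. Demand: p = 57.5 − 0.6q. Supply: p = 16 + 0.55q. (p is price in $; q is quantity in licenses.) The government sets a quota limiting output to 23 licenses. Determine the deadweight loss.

$98.48

Competitive equilibrium: 57.5 − 0.6q = 16 + 0.55q → q* = 36.087, p* = 35.8478.
At q = 23: demand price = 57.5 − 0.6·23 = 43.7; supply price = 16 + 0.55·23 = 28.65.
Δq = 36.087 − 23 = 13.087; wedge = 43.7 − 28.65 = 15.05.
The triangle = ½ × 13.087 × 15.05 = $98.48.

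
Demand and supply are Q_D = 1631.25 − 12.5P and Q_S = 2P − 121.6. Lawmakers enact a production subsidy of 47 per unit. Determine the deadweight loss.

In inverse form: demand P = 130.5 − 0.08Q, supply P = 60.8 + 0.5Q.
Competitive equilibrium: 130.5 − 0.08Q = 60.8 + 0.5Q → Q* = 120.1724, P* = 120.8862.
The subsidy lowers effective supply by 47: P = 13.8 + 0.5Q.
New quantity: 130.5 − 0.08Q = 13.8 + 0.5Q → Q' = 201.2069.
Overproduction ΔQ = 201.2069 − 120.1724 = 81.0345; wedge = subsidy = 47.
Deadweight loss = ½ × 81.0345 × 47 = 1904.31.

1904.31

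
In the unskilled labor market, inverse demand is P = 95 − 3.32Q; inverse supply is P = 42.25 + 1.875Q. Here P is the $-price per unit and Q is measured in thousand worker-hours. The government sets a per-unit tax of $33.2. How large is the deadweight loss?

$106.09 thousand

Competitive equilibrium: 95 − 3.32Q = 42.25 + 1.875Q → Q* = 10.154, P* = 61.2887.
With the tax, the buyer price exceeds the seller price by 33.2: (95 − 3.32Q) − (42.25 + 1.875Q) = 33.2 → Q' = 3.7632.
ΔQ = 10.154 − 3.7632 = 6.3908; the wedge equals the tax, 33.2.
DWL = ½ × 6.3908 × 33.2 = $106.09 thousand.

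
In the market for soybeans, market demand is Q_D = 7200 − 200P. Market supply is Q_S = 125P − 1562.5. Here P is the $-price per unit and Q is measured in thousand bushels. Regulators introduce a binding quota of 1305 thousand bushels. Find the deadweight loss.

In inverse form: demand P = 36 − 0.005Q, supply P = 12.5 + 0.008Q.
Competitive equilibrium: 36 − 0.005Q = 12.5 + 0.008Q → Q* = 1807.6923, P* = 26.9615.
At Q = 1305: demand price = 36 − 0.005·1305 = 29.475; supply price = 12.5 + 0.008·1305 = 22.94.
ΔQ = 1807.6923 − 1305 = 502.6923; wedge = 29.475 − 22.94 = 6.535.
The triangle = ½ × 502.6923 × 6.535 = $1642.55 thousand.

$1642.55 thousand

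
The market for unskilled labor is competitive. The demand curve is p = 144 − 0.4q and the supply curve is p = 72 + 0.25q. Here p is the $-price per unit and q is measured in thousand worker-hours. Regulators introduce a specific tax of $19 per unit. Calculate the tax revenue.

$1549.23 thousand

Competitive equilibrium: 144 − 0.4q = 72 + 0.25q → q* = 110.7692, p* = 99.6923.
With the tax, the buyer price exceeds the seller price by 19: (144 − 0.4q) − (72 + 0.25q) = 19 → q' = 81.5385.
Tax revenue = 19 × 81.5385 = $1549.23 thousand.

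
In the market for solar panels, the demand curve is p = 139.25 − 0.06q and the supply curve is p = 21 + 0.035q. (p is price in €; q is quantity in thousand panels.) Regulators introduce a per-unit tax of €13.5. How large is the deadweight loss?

Competitive equilibrium: 139.25 − 0.06q = 21 + 0.035q → q* = 1244.7368, p* = 64.5658.
With the tax, the buyer price exceeds the seller price by 13.5: (139.25 − 0.06q) − (21 + 0.035q) = 13.5 → q' = 1102.6316.
Δq = 1244.7368 − 1102.6316 = 142.1052; the wedge equals the tax, 13.5.
The triangle = ½ × 142.1052 × 13.5 = €959.21 thousand.

€959.21 thousand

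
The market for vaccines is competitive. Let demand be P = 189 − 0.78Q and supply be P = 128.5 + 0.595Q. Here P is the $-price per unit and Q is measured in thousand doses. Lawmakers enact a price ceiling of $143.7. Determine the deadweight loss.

$234.12 thousand

Competitive equilibrium: 189 − 0.78Q = 128.5 + 0.595Q → Q* = 44, P* = 154.68.
At the ceiling P = 143.7, quantity supplied = (143.7 − 128.5)/0.595 = 25.5462.
Willingness to pay at Q' = 25.5462: 189 − 0.78·25.5462 = 169.074.
ΔQ = 44 − 25.5462 = 18.4538; wedge = 169.074 − 143.7 = 25.374.
The triangle = ½ × 18.4538 × 25.374 = $234.12 thousand.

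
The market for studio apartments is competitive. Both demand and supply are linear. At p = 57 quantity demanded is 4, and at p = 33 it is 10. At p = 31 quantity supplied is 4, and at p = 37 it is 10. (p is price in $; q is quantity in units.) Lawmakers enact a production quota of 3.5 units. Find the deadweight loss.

$81.225

Demand slope = (33 − 57)/(10 − 4) = −4, so p = 73 − 4q.
Supply slope = (37 − 31)/(10 − 4) = 1, so p = 27 + q.
Competitive equilibrium: 73 − 4q = 27 + q → q* = 9.2, p* = 36.2.
At q = 3.5: demand price = 73 − 4·3.5 = 59; supply price = 27 + 1·3.5 = 30.5.
Δq = 9.2 − 3.5 = 5.7; wedge = 59 − 30.5 = 28.5.
Deadweight loss = ½ × 5.7 × 28.5 = $81.225.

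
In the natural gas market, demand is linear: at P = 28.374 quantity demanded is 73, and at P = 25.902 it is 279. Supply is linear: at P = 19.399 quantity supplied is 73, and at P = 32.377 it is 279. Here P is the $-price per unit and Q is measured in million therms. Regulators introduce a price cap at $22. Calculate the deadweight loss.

Demand slope = (25.902 − 28.374)/(279 − 73) = −0.012, so P = 29.25 − 0.012Q.
Supply slope = (32.377 − 19.399)/(279 − 73) = 0.063, so P = 14.8 + 0.063Q.
Competitive equilibrium: 29.25 − 0.012Q = 14.8 + 0.063Q → Q* = 192.66667, P* = 26.938.
At the ceiling P = 22, quantity supplied = (22 − 14.8)/0.063 = 114.28571.
Willingness to pay at Q' = 114.28571: 29.25 − 0.012·114.28571 = 27.87857.
ΔQ = 192.66667 − 114.28571 = 78.38096; wedge = 27.87857 − 22 = 5.87857.
Welfare loss = ½ × 78.38096 × 5.87857 = $230.38 million.

$230.38 million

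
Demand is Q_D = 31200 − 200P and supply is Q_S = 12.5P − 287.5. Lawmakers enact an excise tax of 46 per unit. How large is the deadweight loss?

12447.06

In inverse form: demand P = 156 − 0.005Q, supply P = 23 + 0.08Q.
Competitive equilibrium: 156 − 0.005Q = 23 + 0.08Q → Q* = 1564.7059, P* = 148.1765.
With the tax, the buyer price exceeds the seller price by 46: (156 − 0.005Q) − (23 + 0.08Q) = 46 → Q' = 1023.5294.
ΔQ = 1564.7059 − 1023.5294 = 541.1765; the wedge equals the tax, 46.
Welfare loss = ½ × 541.1765 × 46 = 12447.06.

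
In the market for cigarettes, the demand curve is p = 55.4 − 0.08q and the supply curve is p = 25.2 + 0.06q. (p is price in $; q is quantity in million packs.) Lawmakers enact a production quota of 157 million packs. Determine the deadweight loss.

Competitive equilibrium: 55.4 − 0.08q = 25.2 + 0.06q → q* = 215.7143, p* = 38.1429.
At q = 157: demand price = 55.4 − 0.08·157 = 42.84; supply price = 25.2 + 0.06·157 = 34.62.
Δq = 215.7143 − 157 = 58.7143; wedge = 42.84 − 34.62 = 8.22.
Welfare loss = ½ × 58.7143 × 8.22 = $241.32 million.

$241.32 million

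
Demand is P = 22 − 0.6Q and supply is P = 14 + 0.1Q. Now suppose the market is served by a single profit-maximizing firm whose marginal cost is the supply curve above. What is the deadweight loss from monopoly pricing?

9.74

Competitive equilibrium: 22 − 0.6Q = 14 + 0.1Q → Q* = 11.4286, P* = 15.1429.
Marginal revenue: MR = 22 − 1.2Q. Set MR = MC: 22 − 1.2Q = 14 + 0.1Q → Q_m = 6.1538.
Price P_m = 22 − 0.6·6.1538 = 18.3077; MC(Q_m) = 14 + 0.1·6.1538 = 14.6154.
Competitive Q* = 11.4286, so ΔQ = 5.2748; wedge = 18.3077 − 14.6154 = 3.6923.
The triangle = ½ × 5.2748 × 3.6923 = 9.74.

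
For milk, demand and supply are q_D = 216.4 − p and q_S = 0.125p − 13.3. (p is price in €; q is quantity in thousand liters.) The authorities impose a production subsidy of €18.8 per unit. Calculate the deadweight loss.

€19.64 thousand

In inverse form: demand p = 216.4 − q, supply p = 106.4 + 8q.
Competitive equilibrium: 216.4 − q = 106.4 + 8q → q* = 12.2222, p* = 204.1778.
The subsidy lowers effective supply by 18.8: p = 87.6 + 8q.
New quantity: 216.4 − q = 87.6 + 8q → q' = 14.3111.
Overproduction Δq = 14.3111 − 12.2222 = 2.0889; wedge = subsidy = 18.8.
The triangle = ½ × 2.0889 × 18.8 = €19.64 thousand.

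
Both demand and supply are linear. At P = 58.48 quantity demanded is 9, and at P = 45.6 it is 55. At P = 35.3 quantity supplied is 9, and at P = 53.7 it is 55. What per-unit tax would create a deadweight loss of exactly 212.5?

Demand slope = (45.6 − 58.48)/(55 − 9) = −0.28, so P = 61 − 0.28Q.
Supply slope = (53.7 − 35.3)/(55 − 9) = 0.4, so P = 31.7 + 0.4Q.
Competitive equilibrium: 61 − 0.28Q = 31.7 + 0.4Q → Q* = 43.0882, P* = 48.9353.
A tax t gives ΔQ = t/0.68 and wedge t, so DWL = t²/1.36.
t²/1.36 = 212.5 → t² = 289 → t = 17.

17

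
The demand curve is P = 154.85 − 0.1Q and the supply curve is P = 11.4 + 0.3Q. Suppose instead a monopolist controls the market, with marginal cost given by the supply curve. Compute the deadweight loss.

1028.90

Competitive equilibrium: 154.85 − 0.1Q = 11.4 + 0.3Q → Q* = 358.625, P* = 118.9875.
Marginal revenue: MR = 154.85 − 0.2Q. Set MR = MC: 154.85 − 0.2Q = 11.4 + 0.3Q → Q_m = 286.9.
Price P_m = 154.85 − 0.1·286.9 = 126.16; MC(Q_m) = 11.4 + 0.3·286.9 = 97.47.
Competitive Q* = 358.625, so ΔQ = 71.725; wedge = 126.16 − 97.47 = 28.69.
Welfare loss = ½ × 71.725 × 28.69 = 1028.90.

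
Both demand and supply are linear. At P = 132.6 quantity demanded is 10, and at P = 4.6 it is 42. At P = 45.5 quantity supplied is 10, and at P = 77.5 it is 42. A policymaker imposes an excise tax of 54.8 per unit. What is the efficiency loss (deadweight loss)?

Demand slope = (4.6 − 132.6)/(42 − 10) = −4, so P = 172.6 − 4Q.
Supply slope = (77.5 − 45.5)/(42 − 10) = 1, so P = 35.5 + Q.
Competitive equilibrium: 172.6 − 4Q = 35.5 + Q → Q* = 27.42, P* = 62.92.
With the tax, the buyer price exceeds the seller price by 54.8: (172.6 − 4Q) − (35.5 + Q) = 54.8 → Q' = 16.46.
ΔQ = 27.42 − 16.46 = 10.96; the wedge equals the tax, 54.8.
Welfare loss = ½ × 10.96 × 54.8 = 300.304.

300.304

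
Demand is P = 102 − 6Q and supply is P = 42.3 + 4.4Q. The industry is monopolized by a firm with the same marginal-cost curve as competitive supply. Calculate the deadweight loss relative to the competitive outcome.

22.94

Competitive equilibrium: 102 − 6Q = 42.3 + 4.4Q → Q* = 5.7404, P* = 67.5577.
Marginal revenue: MR = 102 − 12Q. Set MR = MC: 102 − 12Q = 42.3 + 4.4Q → Q_m = 3.6402.
Price P_m = 102 − 6·3.6402 = 80.1588; MC(Q_m) = 42.3 + 4.4·3.6402 = 58.3169.
Competitive Q* = 5.7404, so ΔQ = 2.1002; wedge = 80.1588 − 58.3169 = 21.8419.
DWL = ½ × 2.1002 × 21.8419 = 22.94.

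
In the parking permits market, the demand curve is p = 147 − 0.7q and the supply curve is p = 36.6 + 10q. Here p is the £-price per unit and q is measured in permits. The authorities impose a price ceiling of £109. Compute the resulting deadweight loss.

Competitive equilibrium: 147 − 0.7q = 36.6 + 10q → q* = 10.3178, p* = 139.7776.
At the ceiling p = 109, quantity supplied = (109 − 36.6)/10 = 7.24.
Willingness to pay at q' = 7.24: 147 − 0.7·7.24 = 141.932.
Δq = 10.3178 − 7.24 = 3.0778; wedge = 141.932 − 109 = 32.932.
DWL = ½ × 3.0778 × 32.932 = £50.68.

£50.68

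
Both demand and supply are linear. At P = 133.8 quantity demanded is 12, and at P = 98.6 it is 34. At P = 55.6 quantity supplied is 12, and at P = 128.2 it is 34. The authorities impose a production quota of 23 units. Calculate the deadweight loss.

60.25

Demand slope = (98.6 − 133.8)/(34 − 12) = −1.6, so P = 153 − 1.6Q.
Supply slope = (128.2 − 55.6)/(34 − 12) = 3.3, so P = 16 + 3.3Q.
Competitive equilibrium: 153 − 1.6Q = 16 + 3.3Q → Q* = 27.9592, P* = 108.2653.
At Q = 23: demand price = 153 − 1.6·23 = 116.2; supply price = 16 + 3.3·23 = 91.9.
ΔQ = 27.9592 − 23 = 4.9592; wedge = 116.2 − 91.9 = 24.3.
DWL = ½ × 4.9592 × 24.3 = 60.25.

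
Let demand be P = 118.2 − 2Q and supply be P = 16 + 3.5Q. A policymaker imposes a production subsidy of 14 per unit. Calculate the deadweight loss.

17.82

Competitive equilibrium: 118.2 − 2Q = 16 + 3.5Q → Q* = 18.5818, P* = 81.0364.
The subsidy lowers effective supply by 14: P = 2 + 3.5Q.
New quantity: 118.2 − 2Q = 2 + 3.5Q → Q' = 21.1273.
Overproduction ΔQ = 21.1273 − 18.5818 = 2.5455; wedge = subsidy = 14.
DWL = ½ × 2.5455 × 14 = 17.82.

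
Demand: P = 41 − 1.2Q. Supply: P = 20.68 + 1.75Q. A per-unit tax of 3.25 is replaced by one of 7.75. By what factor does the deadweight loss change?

Competitive equilibrium: 41 − 1.2Q = 20.68 + 1.75Q → Q* = 6.8881, P* = 32.7342.
For a per-unit tax t: ΔQ = t/2.95, so DWL = ½·t·(t/2.95) = t²/5.9.
At t = 3.25: DWL = 1.790. At t = 7.75: DWL = 10.180.
Ratio = (7.75/3.25)² = 5.686.

5.686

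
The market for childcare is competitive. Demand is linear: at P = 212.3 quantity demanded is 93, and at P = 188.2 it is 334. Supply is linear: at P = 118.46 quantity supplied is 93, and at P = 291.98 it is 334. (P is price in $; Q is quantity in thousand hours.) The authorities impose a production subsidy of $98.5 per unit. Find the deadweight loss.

Demand slope = (188.2 − 212.3)/(334 − 93) = −0.1, so P = 221.6 − 0.1Q.
Supply slope = (291.98 − 118.46)/(334 − 93) = 0.72, so P = 51.5 + 0.72Q.
Competitive equilibrium: 221.6 − 0.1Q = 51.5 + 0.72Q → Q* = 207.439, P* = 200.8561.
The subsidy lowers effective supply by 98.5: P = 0.72Q − 47.
New quantity: 221.6 − 0.1Q = 0.72Q − 47 → Q' = 327.561.
Overproduction ΔQ = 327.561 − 207.439 = 120.122; wedge = subsidy = 98.5.
Welfare loss = ½ × 120.122 × 98.5 = $5916.01 thousand.

$5916.01 thousand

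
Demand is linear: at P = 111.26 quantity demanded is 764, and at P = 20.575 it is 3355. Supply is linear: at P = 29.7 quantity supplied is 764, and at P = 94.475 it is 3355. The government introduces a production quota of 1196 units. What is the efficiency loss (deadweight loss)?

Demand slope = (20.575 − 111.26)/(3355 − 764) = −0.035, so P = 138 − 0.035Q.
Supply slope = (94.475 − 29.7)/(3355 − 764) = 0.025, so P = 10.6 + 0.025Q.
Competitive equilibrium: 138 − 0.035Q = 10.6 + 0.025Q → Q* = 2123.3333, P* = 63.6833.
At Q = 1196: demand price = 138 − 0.035·1196 = 96.14; supply price = 10.6 + 0.025·1196 = 40.5.
ΔQ = 2123.3333 − 1196 = 927.3333; wedge = 96.14 − 40.5 = 55.64.
The triangle = ½ × 927.3333 × 55.64 = 25798.41.

25798.41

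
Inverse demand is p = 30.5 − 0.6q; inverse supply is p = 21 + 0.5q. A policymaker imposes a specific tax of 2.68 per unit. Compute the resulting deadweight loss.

3.26

Competitive equilibrium: 30.5 − 0.6q = 21 + 0.5q → q* = 8.6364, p* = 25.3182.
With the tax, the buyer price exceeds the seller price by 2.68: (30.5 − 0.6q) − (21 + 0.5q) = 2.68 → q' = 6.2.
Δq = 8.6364 − 6.2 = 2.4364; the wedge equals the tax, 2.68.
Deadweight loss = ½ × 2.4364 × 2.68 = 3.26.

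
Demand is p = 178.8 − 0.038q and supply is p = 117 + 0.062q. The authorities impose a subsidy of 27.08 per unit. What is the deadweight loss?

3666.632

Competitive equilibrium: 178.8 − 0.038q = 117 + 0.062q → q* = 618, p* = 155.316.
The subsidy lowers effective supply by 27.08: p = 89.92 + 0.062q.
New quantity: 178.8 − 0.038q = 89.92 + 0.062q → q' = 888.8.
Overproduction Δq = 888.8 − 618 = 270.8; wedge = subsidy = 27.08.
The triangle = ½ × 270.8 × 27.08 = 3666.632.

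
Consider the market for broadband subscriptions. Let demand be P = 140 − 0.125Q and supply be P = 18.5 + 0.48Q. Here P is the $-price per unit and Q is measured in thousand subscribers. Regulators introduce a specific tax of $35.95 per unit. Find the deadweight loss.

Competitive equilibrium: 140 − 0.125Q = 18.5 + 0.48Q → Q* = 200.8264, P* = 114.8967.
With the tax, the buyer price exceeds the seller price by 35.95: (140 − 0.125Q) − (18.5 + 0.48Q) = 35.95 → Q' = 141.405.
ΔQ = 200.8264 − 141.405 = 59.4214; the wedge equals the tax, 35.95.
Welfare loss = ½ × 59.4214 × 35.95 = $1068.10 thousand.

$1068.10 thousand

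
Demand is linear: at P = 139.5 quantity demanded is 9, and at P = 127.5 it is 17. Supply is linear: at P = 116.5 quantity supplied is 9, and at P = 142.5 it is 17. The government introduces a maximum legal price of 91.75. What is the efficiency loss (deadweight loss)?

Demand slope = (127.5 − 139.5)/(17 − 9) = −1.5, so P = 153 − 1.5Q.
Supply slope = (142.5 − 116.5)/(17 − 9) = 3.25, so P = 87.25 + 3.25Q.
Competitive equilibrium: 153 − 1.5Q = 87.25 + 3.25Q → Q* = 13.8421, P* = 132.2368.
At the ceiling P = 91.75, quantity supplied = (91.75 − 87.25)/3.25 = 1.3846.
Willingness to pay at Q' = 1.3846: 153 − 1.5·1.3846 = 150.9231.
ΔQ = 13.8421 − 1.3846 = 12.4575; wedge = 150.9231 − 91.75 = 59.1731.
DWL = ½ × 12.4575 × 59.1731 = 368.57.

368.57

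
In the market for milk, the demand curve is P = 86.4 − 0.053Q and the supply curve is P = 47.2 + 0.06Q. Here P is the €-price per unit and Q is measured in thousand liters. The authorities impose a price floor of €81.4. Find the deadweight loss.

€3604.03 thousand

Competitive equilibrium: 86.4 − 0.053Q = 47.2 + 0.06Q → Q* = 346.90265, P* = 68.01416.
At the floor P = 81.4, quantity demanded = (86.4 − 81.4)/0.053 = 94.33962.
Sellers' marginal cost at Q' = 94.33962: 47.2 + 0.06·94.33962 = 52.86038.
ΔQ = 346.90265 − 94.33962 = 252.56303; wedge = 81.4 − 52.86038 = 28.53962.
DWL = ½ × 252.56303 × 28.53962 = €3604.03 thousand.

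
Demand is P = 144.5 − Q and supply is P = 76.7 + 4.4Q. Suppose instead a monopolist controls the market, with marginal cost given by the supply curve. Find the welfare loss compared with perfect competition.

Competitive equilibrium: 144.5 − Q = 76.7 + 4.4Q → Q* = 12.5556, P* = 131.9444.
Marginal revenue: MR = 144.5 − 2Q. Set MR = MC: 144.5 − 2Q = 76.7 + 4.4Q → Q_m = 10.5938.
Price P_m = 144.5 − 1·10.5938 = 133.9062; MC(Q_m) = 76.7 + 4.4·10.5938 = 123.3127.
Competitive Q* = 12.5556, so ΔQ = 1.9618; wedge = 133.9062 − 123.3127 = 10.5935.
DWL = ½ × 1.9618 × 10.5935 = 10.39.

10.39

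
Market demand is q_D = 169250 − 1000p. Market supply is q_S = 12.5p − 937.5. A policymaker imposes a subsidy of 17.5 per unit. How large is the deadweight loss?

1890.43

In inverse form: demand p = 169.25 − 0.001q, supply p = 75 + 0.08q.
Competitive equilibrium: 169.25 − 0.001q = 75 + 0.08q → q* = 1163.5802, p* = 168.0864.
The subsidy lowers effective supply by 17.5: p = 57.5 + 0.08q.
New quantity: 169.25 − 0.001q = 57.5 + 0.08q → q' = 1379.6296.
Overproduction Δq = 1379.6296 − 1163.5802 = 216.0494; wedge = subsidy = 17.5.
Welfare loss = ½ × 216.0494 × 17.5 = 1890.43.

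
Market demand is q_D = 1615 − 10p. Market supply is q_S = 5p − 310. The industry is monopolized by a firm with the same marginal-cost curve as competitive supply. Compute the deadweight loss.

1031.28

In inverse form: demand p = 161.5 − 0.1q, supply p = 62 + 0.2q.
Competitive equilibrium: 161.5 − 0.1q = 62 + 0.2q → q* = 331.6667, p* = 128.3333.
Marginal revenue: MR = 161.5 − 0.2q. Set MR = MC: 161.5 − 0.2q = 62 + 0.2q → q_m = 248.75.
Price p_m = 161.5 − 0.1·248.75 = 136.625; MC(q_m) = 62 + 0.2·248.75 = 111.75.
Competitive q* = 331.6667, so Δq = 82.9167; wedge = 136.625 − 111.75 = 24.875.
Welfare loss = ½ × 82.9167 × 24.875 = 1031.28.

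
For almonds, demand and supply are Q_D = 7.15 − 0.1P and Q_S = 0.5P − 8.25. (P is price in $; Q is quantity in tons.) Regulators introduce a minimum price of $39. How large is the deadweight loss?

$10.67

In inverse form: demand P = 71.5 − 10Q, supply P = 16.5 + 2Q.
Competitive equilibrium: 71.5 − 10Q = 16.5 + 2Q → Q* = 4.5833, P* = 25.6667.
At the floor P = 39, quantity demanded = (71.5 − 39)/10 = 3.25.
Sellers' marginal cost at Q' = 3.25: 16.5 + 2·3.25 = 23.
ΔQ = 4.5833 − 3.25 = 1.3333; wedge = 39 − 23 = 16.
Welfare loss = ½ × 1.3333 × 16 = $10.67.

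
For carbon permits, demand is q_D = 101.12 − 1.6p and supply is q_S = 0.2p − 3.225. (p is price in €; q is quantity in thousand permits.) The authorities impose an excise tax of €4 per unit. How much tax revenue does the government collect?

In inverse form: demand p = 63.2 − 0.625q, supply p = 16.125 + 5q.
Competitive equilibrium: 63.2 − 0.625q = 16.125 + 5q → q* = 8.3689, p* = 57.9694.
With the tax, the buyer price exceeds the seller price by 4: (63.2 − 0.625q) − (16.125 + 5q) = 4 → q' = 7.6578.
Tax revenue = 4 × 7.6578 = €30.63 thousand.

€30.63 thousand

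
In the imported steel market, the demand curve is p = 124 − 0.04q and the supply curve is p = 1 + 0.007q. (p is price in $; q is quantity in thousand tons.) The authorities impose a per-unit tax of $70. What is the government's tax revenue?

$78936.17 thousand

Competitive equilibrium: 124 − 0.04q = 1 + 0.007q → q* = 2617.0213, p* = 19.3191.
With the tax, the buyer price exceeds the seller price by 70: (124 − 0.04q) − (1 + 0.007q) = 70 → q' = 1127.6596.
Tax revenue = 70 × 1127.6596 = $78936.17 thousand.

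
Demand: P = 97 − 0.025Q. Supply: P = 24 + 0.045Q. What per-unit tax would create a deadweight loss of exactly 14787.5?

45.5

Competitive equilibrium: 97 − 0.025Q = 24 + 0.045Q → Q* = 1042.8571, P* = 70.9286.
A tax t gives ΔQ = t/0.07 and wedge t, so DWL = t²/0.14.
t²/0.14 = 14787.5 → t² = 2070.25 → t = 45.5.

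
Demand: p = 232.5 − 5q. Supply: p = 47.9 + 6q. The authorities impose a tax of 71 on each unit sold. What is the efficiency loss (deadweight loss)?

Competitive equilibrium: 232.5 − 5q = 47.9 + 6q → q* = 16.78182, p* = 148.59091.
With the tax, the buyer price exceeds the seller price by 71: (232.5 − 5q) − (47.9 + 6q) = 71 → q' = 10.32727.
Δq = 16.78182 − 10.32727 = 6.45455; the wedge equals the tax, 71.
Deadweight loss = ½ × 6.45455 × 71 = 229.14.

229.14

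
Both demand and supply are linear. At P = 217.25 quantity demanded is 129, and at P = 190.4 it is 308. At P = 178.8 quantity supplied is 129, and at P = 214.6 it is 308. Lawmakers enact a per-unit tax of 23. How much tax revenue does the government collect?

Demand slope = (190.4 − 217.25)/(308 − 129) = −0.15, so P = 236.6 − 0.15Q.
Supply slope = (214.6 − 178.8)/(308 − 129) = 0.2, so P = 153 + 0.2Q.
Competitive equilibrium: 236.6 − 0.15Q = 153 + 0.2Q → Q* = 238.8571, P* = 200.7714.
With the tax, the buyer price exceeds the seller price by 23: (236.6 − 0.15Q) − (153 + 0.2Q) = 23 → Q' = 173.1429.
Tax revenue = 23 × 173.1429 = 3982.29.

3982.29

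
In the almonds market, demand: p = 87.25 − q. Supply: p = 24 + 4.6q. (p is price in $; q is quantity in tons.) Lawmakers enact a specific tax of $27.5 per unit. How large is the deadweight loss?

Competitive equilibrium: 87.25 − q = 24 + 4.6q → q* = 11.2946, p* = 75.9554.
With the tax, the buyer price exceeds the seller price by 27.5: (87.25 − q) − (24 + 4.6q) = 27.5 → q' = 6.3839.
Δq = 11.2946 − 6.3839 = 4.9107; the wedge equals the tax, 27.5.
Deadweight loss = ½ × 4.9107 × 27.5 = $67.52.

$67.52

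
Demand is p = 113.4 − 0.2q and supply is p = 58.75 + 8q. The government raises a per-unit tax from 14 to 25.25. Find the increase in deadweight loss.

26.92

Competitive equilibrium: 113.4 − 0.2q = 58.75 + 8q → q* = 6.6646, p* = 112.0671.
For a per-unit tax t: Δq = t/8.2, so DWL = ½·t·(t/8.2) = t²/16.4.
At t = 14: DWL = 11.9512. At t = 25.25: DWL = 38.8758.
Increase = 38.8758 − 11.9512 = 26.92.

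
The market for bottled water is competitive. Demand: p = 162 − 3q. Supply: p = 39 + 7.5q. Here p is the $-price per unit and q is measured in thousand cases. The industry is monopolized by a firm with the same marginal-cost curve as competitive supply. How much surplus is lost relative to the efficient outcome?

Competitive equilibrium: 162 − 3q = 39 + 7.5q → q* = 11.7143, p* = 126.8571.
Marginal revenue: MR = 162 − 6q. Set MR = MC: 162 − 6q = 39 + 7.5q → q_m = 9.1111.
Price p_m = 162 − 3·9.1111 = 134.6667; MC(q_m) = 39 + 7.5·9.1111 = 107.3333.
Competitive q* = 11.7143, so Δq = 2.6032; wedge = 134.6667 − 107.3333 = 27.3334.
The triangle = ½ × 2.6032 × 27.3334 = $35.58 thousand.

$35.58 thousand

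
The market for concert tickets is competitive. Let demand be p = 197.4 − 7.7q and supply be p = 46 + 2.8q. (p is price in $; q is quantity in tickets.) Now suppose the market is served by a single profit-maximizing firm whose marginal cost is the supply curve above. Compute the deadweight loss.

$195.38

Competitive equilibrium: 197.4 − 7.7q = 46 + 2.8q → q* = 14.41905, p* = 86.37333.
Marginal revenue: MR = 197.4 − 15.4q. Set MR = MC: 197.4 − 15.4q = 46 + 2.8q → q_m = 8.31868.
Price p_m = 197.4 − 7.7·8.31868 = 133.34616; MC(q_m) = 46 + 2.8·8.31868 = 69.2923.
Competitive q* = 14.41905, so Δq = 6.10037; wedge = 133.34616 − 69.2923 = 64.05386.
Deadweight loss = ½ × 6.10037 × 64.05386 = $195.38.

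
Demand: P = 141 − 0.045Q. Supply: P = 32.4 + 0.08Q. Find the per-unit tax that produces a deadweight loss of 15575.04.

Competitive equilibrium: 141 − 0.045Q = 32.4 + 0.08Q → Q* = 868.8, P* = 101.904.
A tax t gives ΔQ = t/0.125 and wedge t, so DWL = t²/0.25.
t²/0.25 = 15575.04 → t² = 3893.76 → t = 62.4.

62.4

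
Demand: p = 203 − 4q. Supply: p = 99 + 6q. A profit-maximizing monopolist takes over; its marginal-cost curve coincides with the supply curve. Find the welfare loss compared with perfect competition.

Competitive equilibrium: 203 − 4q = 99 + 6q → q* = 10.4, p* = 161.4.
Marginal revenue: MR = 203 − 8q. Set MR = MC: 203 − 8q = 99 + 6q → q_m = 7.4286.
Price p_m = 203 − 4·7.4286 = 173.2856; MC(q_m) = 99 + 6·7.4286 = 143.5716.
Competitive q* = 10.4, so Δq = 2.9714; wedge = 173.2856 − 143.5716 = 29.714.
Welfare loss = ½ × 2.9714 × 29.714 = 44.15.

44.15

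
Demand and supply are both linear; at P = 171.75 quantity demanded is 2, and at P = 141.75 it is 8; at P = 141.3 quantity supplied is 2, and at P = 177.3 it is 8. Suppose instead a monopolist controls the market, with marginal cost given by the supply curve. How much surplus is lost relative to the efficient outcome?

Demand slope = (141.75 − 171.75)/(8 − 2) = −5, so P = 181.75 − 5Q.
Supply slope = (177.3 − 141.3)/(8 − 2) = 6, so P = 129.3 + 6Q.
Competitive equilibrium: 181.75 − 5Q = 129.3 + 6Q → Q* = 4.7682, P* = 157.9091.
Marginal revenue: MR = 181.75 − 10Q. Set MR = MC: 181.75 − 10Q = 129.3 + 6Q → Q_m = 3.2781.
Price P_m = 181.75 − 5·3.2781 = 165.3595; MC(Q_m) = 129.3 + 6·3.2781 = 148.9686.
Competitive Q* = 4.7682, so ΔQ = 1.4901; wedge = 165.3595 − 148.9686 = 16.3909.
The triangle = ½ × 1.4901 × 16.3909 = 12.21.

12.21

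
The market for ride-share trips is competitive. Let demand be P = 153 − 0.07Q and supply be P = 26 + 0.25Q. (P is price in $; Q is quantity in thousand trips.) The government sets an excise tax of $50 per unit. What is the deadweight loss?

Competitive equilibrium: 153 − 0.07Q = 26 + 0.25Q → Q* = 396.875, P* = 125.2188.
With the tax, the buyer price exceeds the seller price by 50: (153 − 0.07Q) − (26 + 0.25Q) = 50 → Q' = 240.625.
ΔQ = 396.875 − 240.625 = 156.25; the wedge equals the tax, 50.
DWL = ½ × 156.25 × 50 = $3906.25 thousand.

$3906.25 thousand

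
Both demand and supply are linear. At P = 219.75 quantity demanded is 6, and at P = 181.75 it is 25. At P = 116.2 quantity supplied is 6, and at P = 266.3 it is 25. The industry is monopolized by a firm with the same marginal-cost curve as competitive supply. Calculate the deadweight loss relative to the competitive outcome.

37.88

Demand slope = (181.75 − 219.75)/(25 − 6) = −2, so P = 231.75 − 2Q.
Supply slope = (266.3 − 116.2)/(25 − 6) = 7.9, so P = 68.8 + 7.9Q.
Competitive equilibrium: 231.75 − 2Q = 68.8 + 7.9Q → Q* = 16.4596, P* = 198.8308.
Marginal revenue: MR = 231.75 − 4Q. Set MR = MC: 231.75 − 4Q = 68.8 + 7.9Q → Q_m = 13.6933.
Price P_m = 231.75 − 2·13.6933 = 204.3634; MC(Q_m) = 68.8 + 7.9·13.6933 = 176.9771.
Competitive Q* = 16.4596, so ΔQ = 2.7663; wedge = 204.3634 − 176.9771 = 27.3863.
Welfare loss = ½ × 2.7663 × 27.3863 = 37.88.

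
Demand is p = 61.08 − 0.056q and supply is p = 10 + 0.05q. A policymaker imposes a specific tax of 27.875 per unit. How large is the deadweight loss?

Competitive equilibrium: 61.08 − 0.056q = 10 + 0.05q → q* = 481.8868, p* = 34.0943.
With the tax, the buyer price exceeds the seller price by 27.875: (61.08 − 0.056q) − (10 + 0.05q) = 27.875 → q' = 218.9151.
Δq = 481.8868 − 218.9151 = 262.9717; the wedge equals the tax, 27.875.
Deadweight loss = ½ × 262.9717 × 27.875 = 3665.17.

3665.17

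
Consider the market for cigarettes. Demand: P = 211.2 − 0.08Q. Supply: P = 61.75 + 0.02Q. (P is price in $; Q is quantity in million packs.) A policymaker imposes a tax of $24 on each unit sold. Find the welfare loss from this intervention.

Competitive equilibrium: 211.2 − 0.08Q = 61.75 + 0.02Q → Q* = 1494.5, P* = 91.64.
With the tax, the buyer price exceeds the seller price by 24: (211.2 − 0.08Q) − (61.75 + 0.02Q) = 24 → Q' = 1254.5.
ΔQ = 1494.5 − 1254.5 = 240; the wedge equals the tax, 24.
Deadweight loss = ½ × 240 × 24 = $2880 million.

$2880 million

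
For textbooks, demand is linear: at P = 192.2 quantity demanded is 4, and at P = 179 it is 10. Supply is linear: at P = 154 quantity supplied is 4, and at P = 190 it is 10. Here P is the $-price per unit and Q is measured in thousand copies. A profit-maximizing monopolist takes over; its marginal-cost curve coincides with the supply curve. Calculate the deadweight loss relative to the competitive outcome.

Demand slope = (179 − 192.2)/(10 − 4) = −2.2, so P = 201 − 2.2Q.
Supply slope = (190 − 154)/(10 − 4) = 6, so P = 130 + 6Q.
Competitive equilibrium: 201 − 2.2Q = 130 + 6Q → Q* = 8.6585, P* = 181.9512.
Marginal revenue: MR = 201 − 4.4Q. Set MR = MC: 201 − 4.4Q = 130 + 6Q → Q_m = 6.8269.
Price P_m = 201 − 2.2·6.8269 = 185.9808; MC(Q_m) = 130 + 6·6.8269 = 170.9614.
Competitive Q* = 8.6585, so ΔQ = 1.8316; wedge = 185.9808 − 170.9614 = 15.0194.
DWL = ½ × 1.8316 × 15.0194 = $13.75 thousand.

$13.75 thousand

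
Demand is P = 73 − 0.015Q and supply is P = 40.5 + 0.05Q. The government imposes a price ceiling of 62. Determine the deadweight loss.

159.25

Competitive equilibrium: 73 − 0.015Q = 40.5 + 0.05Q → Q* = 500, P* = 65.5.
At the ceiling P = 62, quantity supplied = (62 − 40.5)/0.05 = 430.
Willingness to pay at Q' = 430: 73 − 0.015·430 = 66.55.
ΔQ = 500 − 430 = 70; wedge = 66.55 − 62 = 4.55.
Welfare loss = ½ × 70 × 4.55 = 159.25.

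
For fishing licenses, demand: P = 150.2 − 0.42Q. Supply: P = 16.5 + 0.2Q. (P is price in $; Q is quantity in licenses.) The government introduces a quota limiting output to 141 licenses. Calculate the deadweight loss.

Competitive equilibrium: 150.2 − 0.42Q = 16.5 + 0.2Q → Q* = 215.6452, P* = 59.629.
At Q = 141: demand price = 150.2 − 0.42·141 = 90.98; supply price = 16.5 + 0.2·141 = 44.7.
ΔQ = 215.6452 − 141 = 74.6452; wedge = 90.98 − 44.7 = 46.28.
DWL = ½ × 74.6452 × 46.28 = $1727.29.

$1727.29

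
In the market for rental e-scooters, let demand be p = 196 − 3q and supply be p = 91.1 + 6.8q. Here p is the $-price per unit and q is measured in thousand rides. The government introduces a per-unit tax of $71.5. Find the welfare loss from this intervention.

$260.83 thousand

Competitive equilibrium: 196 − 3q = 91.1 + 6.8q → q* = 10.7041, p* = 163.8878.
With the tax, the buyer price exceeds the seller price by 71.5: (196 − 3q) − (91.1 + 6.8q) = 71.5 → q' = 3.4082.
Δq = 10.7041 − 3.4082 = 7.2959; the wedge equals the tax, 71.5.
The triangle = ½ × 7.2959 × 71.5 = $260.83 thousand.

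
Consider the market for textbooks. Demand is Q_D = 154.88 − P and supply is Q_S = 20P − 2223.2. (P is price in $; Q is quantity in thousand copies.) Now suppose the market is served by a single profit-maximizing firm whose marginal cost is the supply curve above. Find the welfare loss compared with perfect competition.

$216.59 thousand

In inverse form: demand P = 154.88 − Q, supply P = 111.16 + 0.05Q.
Competitive equilibrium: 154.88 − Q = 111.16 + 0.05Q → Q* = 41.6381, P* = 113.2419.
Marginal revenue: MR = 154.88 − 2Q. Set MR = MC: 154.88 − 2Q = 111.16 + 0.05Q → Q_m = 21.3268.
Price P_m = 154.88 − 1·21.3268 = 133.5532; MC(Q_m) = 111.16 + 0.05·21.3268 = 112.2263.
Competitive Q* = 41.6381, so ΔQ = 20.3113; wedge = 133.5532 − 112.2263 = 21.3269.
Welfare loss = ½ × 20.3113 × 21.3269 = $216.59 thousand.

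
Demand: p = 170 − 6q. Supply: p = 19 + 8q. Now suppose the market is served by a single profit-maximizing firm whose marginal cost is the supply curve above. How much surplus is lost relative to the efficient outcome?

Competitive equilibrium: 170 − 6q = 19 + 8q → q* = 10.7857, p* = 105.2857.
Marginal revenue: MR = 170 − 12q. Set MR = MC: 170 − 12q = 19 + 8q → q_m = 7.55.
Price p_m = 170 − 6·7.55 = 124.7; MC(q_m) = 19 + 8·7.55 = 79.4.
Competitive q* = 10.7857, so Δq = 3.2357; wedge = 124.7 − 79.4 = 45.3.
The triangle = ½ × 3.2357 × 45.3 = 73.29.

73.29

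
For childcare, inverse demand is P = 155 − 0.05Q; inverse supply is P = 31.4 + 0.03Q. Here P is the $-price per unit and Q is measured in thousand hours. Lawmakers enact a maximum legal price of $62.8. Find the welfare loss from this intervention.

Competitive equilibrium: 155 − 0.05Q = 31.4 + 0.03Q → Q* = 1545, P* = 77.75.
At the ceiling P = 62.8, quantity supplied = (62.8 − 31.4)/0.03 = 1046.666667.
Willingness to pay at Q' = 1046.666667: 155 − 0.05·1046.666667 = 102.666667.
ΔQ = 1545 − 1046.666667 = 498.333333; wedge = 102.666667 − 62.8 = 39.866667.
DWL = ½ × 498.333333 × 39.866667 = $9933.44 thousand.

$9933.44 thousand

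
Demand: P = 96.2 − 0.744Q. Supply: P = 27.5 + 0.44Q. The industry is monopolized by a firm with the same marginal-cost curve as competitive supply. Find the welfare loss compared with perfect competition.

Competitive equilibrium: 96.2 − 0.744Q = 27.5 + 0.44Q → Q* = 58.0236, P* = 53.0304.
Marginal revenue: MR = 96.2 − 1.488Q. Set MR = MC: 96.2 − 1.488Q = 27.5 + 0.44Q → Q_m = 35.6328.
Price P_m = 96.2 − 0.744·35.6328 = 69.6892; MC(Q_m) = 27.5 + 0.44·35.6328 = 43.1784.
Competitive Q* = 58.0236, so ΔQ = 22.3908; wedge = 69.6892 − 43.1784 = 26.5108.
The triangle = ½ × 22.3908 × 26.5108 = 296.80.

296.80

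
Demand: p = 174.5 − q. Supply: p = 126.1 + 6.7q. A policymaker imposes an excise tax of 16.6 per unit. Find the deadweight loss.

17.89

Competitive equilibrium: 174.5 − q = 126.1 + 6.7q → q* = 6.2857, p* = 168.2143.
With the tax, the buyer price exceeds the seller price by 16.6: (174.5 − q) − (126.1 + 6.7q) = 16.6 → q' = 4.1299.
Δq = 6.2857 − 4.1299 = 2.1558; the wedge equals the tax, 16.6.
DWL = ½ × 2.1558 × 16.6 = 17.89.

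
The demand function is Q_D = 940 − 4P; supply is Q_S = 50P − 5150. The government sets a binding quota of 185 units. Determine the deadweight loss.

In inverse form: demand P = 235 − 0.25Q, supply P = 103 + 0.02Q.
Competitive equilibrium: 235 − 0.25Q = 103 + 0.02Q → Q* = 488.8889, P* = 112.7778.
At Q = 185: demand price = 235 − 0.25·185 = 188.75; supply price = 103 + 0.02·185 = 106.7.
ΔQ = 488.8889 − 185 = 303.8889; wedge = 188.75 − 106.7 = 82.05.
The triangle = ½ × 303.8889 × 82.05 = 12467.04.

12467.04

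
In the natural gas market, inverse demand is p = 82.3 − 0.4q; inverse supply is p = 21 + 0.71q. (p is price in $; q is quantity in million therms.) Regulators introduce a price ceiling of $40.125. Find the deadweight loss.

Competitive equilibrium: 82.3 − 0.4q = 21 + 0.71q → q* = 55.2252, p* = 60.2099.
At the ceiling p = 40.125, quantity supplied = (40.125 − 21)/0.71 = 26.9366.
Willingness to pay at q' = 26.9366: 82.3 − 0.4·26.9366 = 71.5254.
Δq = 55.2252 − 26.9366 = 28.2886; wedge = 71.5254 − 40.125 = 31.4004.
The triangle = ½ × 28.2886 × 31.4004 = $444.14 million.

$444.14 million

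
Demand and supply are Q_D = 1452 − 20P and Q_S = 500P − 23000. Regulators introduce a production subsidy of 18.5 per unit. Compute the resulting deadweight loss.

In inverse form: demand P = 72.6 − 0.05Q, supply P = 46 + 0.002Q.
Competitive equilibrium: 72.6 − 0.05Q = 46 + 0.002Q → Q* = 511.5385, P* = 47.0231.
The subsidy lowers effective supply by 18.5: P = 27.5 + 0.002Q.
New quantity: 72.6 − 0.05Q = 27.5 + 0.002Q → Q' = 867.3077.
Overproduction ΔQ = 867.3077 − 511.5385 = 355.7692; wedge = subsidy = 18.5.
DWL = ½ × 355.7692 × 18.5 = 3290.87.

3290.87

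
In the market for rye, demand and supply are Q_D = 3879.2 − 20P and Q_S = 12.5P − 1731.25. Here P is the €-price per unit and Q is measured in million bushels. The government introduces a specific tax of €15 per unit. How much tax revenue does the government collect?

In inverse form: demand P = 193.96 − 0.05Q, supply P = 138.5 + 0.08Q.
Competitive equilibrium: 193.96 − 0.05Q = 138.5 + 0.08Q → Q* = 426.6154, P* = 172.6292.
With the tax, the buyer price exceeds the seller price by 15: (193.96 − 0.05Q) − (138.5 + 0.08Q) = 15 → Q' = 311.2308.
Tax revenue = 15 × 311.2308 = €4668.46 million.

€4668.46 million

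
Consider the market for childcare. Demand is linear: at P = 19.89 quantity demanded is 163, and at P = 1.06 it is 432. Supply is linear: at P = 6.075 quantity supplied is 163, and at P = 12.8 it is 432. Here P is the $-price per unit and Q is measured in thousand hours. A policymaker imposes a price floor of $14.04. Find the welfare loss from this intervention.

$181.71 thousand

Demand slope = (1.06 − 19.89)/(432 − 163) = −0.07, so P = 31.3 − 0.07Q.
Supply slope = (12.8 − 6.075)/(432 − 163) = 0.025, so P = 2 + 0.025Q.
Competitive equilibrium: 31.3 − 0.07Q = 2 + 0.025Q → Q* = 308.4211, P* = 9.7105.
At the floor P = 14.04, quantity demanded = (31.3 − 14.04)/0.07 = 246.5714.
Sellers' marginal cost at Q' = 246.5714: 2 + 0.025·246.5714 = 8.1643.
ΔQ = 308.4211 − 246.5714 = 61.8497; wedge = 14.04 − 8.1643 = 5.8757.
DWL = ½ × 61.8497 × 5.8757 = $181.71 thousand.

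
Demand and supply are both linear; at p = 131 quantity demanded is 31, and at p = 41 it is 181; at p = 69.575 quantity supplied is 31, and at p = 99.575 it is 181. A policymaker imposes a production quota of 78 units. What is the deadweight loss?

354.77

Demand slope = (41 − 131)/(181 − 31) = −0.6, so p = 149.6 − 0.6q.
Supply slope = (99.575 − 69.575)/(181 − 31) = 0.2, so p = 63.375 + 0.2q.
Competitive equilibrium: 149.6 − 0.6q = 63.375 + 0.2q → q* = 107.7813, p* = 84.9313.
At q = 78: demand price = 149.6 − 0.6·78 = 102.8; supply price = 63.375 + 0.2·78 = 78.975.
Δq = 107.7813 − 78 = 29.7813; wedge = 102.8 − 78.975 = 23.825.
The triangle = ½ × 29.7813 × 23.825 = 354.77.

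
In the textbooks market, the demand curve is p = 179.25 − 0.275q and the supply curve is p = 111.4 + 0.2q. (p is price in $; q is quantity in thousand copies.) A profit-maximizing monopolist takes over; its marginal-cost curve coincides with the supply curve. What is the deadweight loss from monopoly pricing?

Competitive equilibrium: 179.25 − 0.275q = 111.4 + 0.2q → q* = 142.8421, p* = 139.9684.
Marginal revenue: MR = 179.25 − 0.55q. Set MR = MC: 179.25 − 0.55q = 111.4 + 0.2q → q_m = 90.4667.
Price p_m = 179.25 − 0.275·90.4667 = 154.3717; MC(q_m) = 111.4 + 0.2·90.4667 = 129.4933.
Competitive q* = 142.8421, so Δq = 52.3754; wedge = 154.3717 − 129.4933 = 24.8784.
DWL = ½ × 52.3754 × 24.8784 = $651.51 thousand.

$651.51 thousand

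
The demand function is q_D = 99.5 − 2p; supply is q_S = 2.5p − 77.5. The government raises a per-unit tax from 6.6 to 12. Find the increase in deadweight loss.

In inverse form: demand p = 49.75 − 0.5q, supply p = 31 + 0.4q.
Competitive equilibrium: 49.75 − 0.5q = 31 + 0.4q → q* = 20.8333, p* = 39.3333.
For a per-unit tax t: Δq = t/0.9, so DWL = ½·t·(t/0.9) = t²/1.8.
At t = 6.6: DWL = 24.2. At t = 12: DWL = 80.
Increase = 80 − 24.2 = 55.80.

55.80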